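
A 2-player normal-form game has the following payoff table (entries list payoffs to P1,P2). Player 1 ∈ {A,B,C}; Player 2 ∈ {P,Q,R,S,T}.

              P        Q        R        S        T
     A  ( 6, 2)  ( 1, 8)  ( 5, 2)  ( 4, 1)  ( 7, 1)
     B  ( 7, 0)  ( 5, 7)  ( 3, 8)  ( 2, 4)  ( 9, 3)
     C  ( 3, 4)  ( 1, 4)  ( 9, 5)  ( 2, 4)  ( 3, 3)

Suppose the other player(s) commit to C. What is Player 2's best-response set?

u_2(P vs C) = 4
u_2(Q vs C) = 4
u_2(R vs C) = 5
u_2(S vs C) = 4
u_2(T vs C) = 3
max payoff 5 at {R}

argmax u_2 = {R}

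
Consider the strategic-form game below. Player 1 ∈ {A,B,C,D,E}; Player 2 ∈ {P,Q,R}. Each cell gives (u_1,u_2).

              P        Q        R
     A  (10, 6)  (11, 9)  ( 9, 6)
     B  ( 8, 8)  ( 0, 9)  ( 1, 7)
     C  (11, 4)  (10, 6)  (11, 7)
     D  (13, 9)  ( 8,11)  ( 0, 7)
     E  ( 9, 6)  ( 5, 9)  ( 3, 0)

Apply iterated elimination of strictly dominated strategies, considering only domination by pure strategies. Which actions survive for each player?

IESDS → P1:{A,C} P2:{Q,R}

P1 drop B (A beats it: P:10>8 Q:11>0 R:9>1)
P1 drop E (A beats it: P:10>9 Q:11>5 R:9>3)
P2 drop P (Q beats it: A:9>6 C:6>4 D:11>9)
P1 drop D (A beats it: Q:11>8 R:9>0)
P1→{A,C} P2→{Q,R}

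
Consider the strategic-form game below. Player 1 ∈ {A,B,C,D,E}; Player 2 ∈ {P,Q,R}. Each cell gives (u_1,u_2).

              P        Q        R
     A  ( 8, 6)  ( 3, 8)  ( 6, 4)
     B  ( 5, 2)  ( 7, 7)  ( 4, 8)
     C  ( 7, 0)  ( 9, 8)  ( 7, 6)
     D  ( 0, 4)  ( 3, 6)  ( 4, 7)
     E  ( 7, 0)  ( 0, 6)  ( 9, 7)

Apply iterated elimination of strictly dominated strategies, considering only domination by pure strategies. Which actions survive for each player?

P1 drop B (C beats it: P:7>5 Q:9>7 R:7>4)
P1 drop D (C beats it: P:7>0 Q:9>3 R:7>4)
P2 drop P (Q beats it: A:8>6 C:8>0 E:6>0)
P1 drop A (C beats it: Q:9>3 R:7>6)
P1→{C,E} P2→{Q,R}

IESDS → P1:{C,E} P2:{Q,R}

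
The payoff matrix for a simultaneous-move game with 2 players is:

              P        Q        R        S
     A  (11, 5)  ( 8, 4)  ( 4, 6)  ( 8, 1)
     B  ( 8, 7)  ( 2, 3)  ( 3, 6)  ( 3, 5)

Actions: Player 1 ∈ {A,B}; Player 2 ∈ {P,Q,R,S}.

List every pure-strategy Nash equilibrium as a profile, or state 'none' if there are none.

NE set: (A,R)

(A,P): not NE [P2→R gives 6>5]
(A,Q): not NE [P2→R gives 6>4]
(A,R): NE
(A,S): not NE [P2→R gives 6>1]
(B,P): not NE [P1→A gives 11>8]
(B,Q): not NE [P1→A gives 8>2; P2→P gives 7>3]
(B,R): not NE [P1→A gives 4>3; P2→P gives 7>6]
(B,S): not NE [P1→A gives 8>3; P2→P gives 7>5]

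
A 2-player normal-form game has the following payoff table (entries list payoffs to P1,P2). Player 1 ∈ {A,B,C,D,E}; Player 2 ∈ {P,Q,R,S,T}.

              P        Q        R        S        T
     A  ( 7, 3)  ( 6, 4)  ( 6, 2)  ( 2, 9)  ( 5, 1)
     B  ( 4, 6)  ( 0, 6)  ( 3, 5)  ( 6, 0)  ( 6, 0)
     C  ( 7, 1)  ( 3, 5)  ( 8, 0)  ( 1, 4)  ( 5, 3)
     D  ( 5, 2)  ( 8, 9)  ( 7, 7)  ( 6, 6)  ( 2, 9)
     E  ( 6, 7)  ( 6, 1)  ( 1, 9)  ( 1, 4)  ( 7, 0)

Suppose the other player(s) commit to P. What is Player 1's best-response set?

u_1(A vs P) = 7
u_1(B vs P) = 4
u_1(C vs P) = 7
u_1(D vs P) = 5
u_1(E vs P) = 6
max payoff 7 at {A,C}

P1 best: {A,C}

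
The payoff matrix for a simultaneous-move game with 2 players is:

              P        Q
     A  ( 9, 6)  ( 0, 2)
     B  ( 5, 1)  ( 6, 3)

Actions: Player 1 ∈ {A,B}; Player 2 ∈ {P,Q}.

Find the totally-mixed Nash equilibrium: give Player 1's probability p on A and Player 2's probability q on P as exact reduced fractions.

P1 mixes 1/3 on A; P2 mixes 3/5 on P

P1 indiff ⇒ q·9+(1-q)·0 = q·5+(1-q)·6 ⇒ q(4) = (1-q)(6) ⇒ q = 3/5
P2 indiff ⇒ p·6+(1-p)·1 = p·2+(1-p)·3 ⇒ p(4) = (1-p)(2) ⇒ p = 1/3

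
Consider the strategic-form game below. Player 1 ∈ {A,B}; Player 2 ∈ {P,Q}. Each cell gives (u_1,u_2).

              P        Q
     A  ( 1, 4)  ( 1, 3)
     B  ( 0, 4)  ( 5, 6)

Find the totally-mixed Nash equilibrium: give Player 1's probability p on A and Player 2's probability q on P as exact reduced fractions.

P1 mixes 2/3 on A; P2 mixes 4/5 on P

P1 indiff ⇒ q·1+(1-q)·1 = q·0+(1-q)·5 ⇒ q(1) = (1-q)(4) ⇒ q = 4/5
P2 indiff ⇒ p·4+(1-p)·4 = p·3+(1-p)·6 ⇒ p(1) = (1-p)(2) ⇒ p = 2/3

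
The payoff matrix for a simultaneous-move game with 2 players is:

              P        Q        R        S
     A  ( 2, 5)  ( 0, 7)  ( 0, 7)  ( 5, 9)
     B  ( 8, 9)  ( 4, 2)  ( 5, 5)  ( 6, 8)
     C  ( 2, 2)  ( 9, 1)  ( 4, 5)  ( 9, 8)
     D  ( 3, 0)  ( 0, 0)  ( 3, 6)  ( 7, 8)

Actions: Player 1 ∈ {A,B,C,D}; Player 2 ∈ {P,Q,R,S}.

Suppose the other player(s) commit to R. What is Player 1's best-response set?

BR_1 = {B}

u_1(A vs R) = 0
u_1(B vs R) = 5
u_1(C vs R) = 4
u_1(D vs R) = 3
max payoff 5 at {B}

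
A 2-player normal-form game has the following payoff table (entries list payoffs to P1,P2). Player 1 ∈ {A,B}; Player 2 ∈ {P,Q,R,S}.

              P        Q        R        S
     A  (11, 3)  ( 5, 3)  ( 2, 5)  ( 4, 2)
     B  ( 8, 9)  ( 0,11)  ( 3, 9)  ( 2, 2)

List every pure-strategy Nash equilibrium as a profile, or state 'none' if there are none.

(A,P): not NE [P2→R gives 5>3]
(A,Q): not NE [P2→R gives 5>3]
(A,R): not NE [P1→B gives 3>2]
(A,S): not NE [P2→R gives 5>2]
(B,P): not NE [P1→A gives 11>8; P2→Q gives 11>9]
(B,Q): not NE [P1→A gives 5>0]
(B,R): not NE [P2→Q gives 11>9]
(B,S): not NE [P1→A gives 4>2; P2→Q gives 11>2]

PSNE: ∅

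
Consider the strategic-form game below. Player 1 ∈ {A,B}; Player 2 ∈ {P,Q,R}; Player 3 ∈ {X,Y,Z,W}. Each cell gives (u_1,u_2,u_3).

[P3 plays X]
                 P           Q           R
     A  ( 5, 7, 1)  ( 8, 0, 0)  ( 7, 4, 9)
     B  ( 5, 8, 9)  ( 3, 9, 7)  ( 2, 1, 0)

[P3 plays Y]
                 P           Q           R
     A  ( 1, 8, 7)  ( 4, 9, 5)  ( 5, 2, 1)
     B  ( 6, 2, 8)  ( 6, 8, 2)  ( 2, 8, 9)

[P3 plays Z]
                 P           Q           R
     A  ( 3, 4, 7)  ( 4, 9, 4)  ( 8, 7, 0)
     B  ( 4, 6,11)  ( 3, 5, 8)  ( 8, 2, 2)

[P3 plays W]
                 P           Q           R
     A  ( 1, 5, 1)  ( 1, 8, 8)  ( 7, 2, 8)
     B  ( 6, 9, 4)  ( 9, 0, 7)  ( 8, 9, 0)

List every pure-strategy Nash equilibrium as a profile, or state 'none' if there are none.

(A,P,X): not NE [P3→Z gives 7>1]
(A,P,Y): not NE [P1→B gives 6>1; P2→Q gives 9>8]
(A,P,Z): not NE [P1→B gives 4>3; P2→Q gives 9>4]
(A,P,W): not NE [P1→B gives 6>1; P2→Q gives 8>5; P3→Z gives 7>1]
(A,Q,X): not NE [P2→P gives 7>0; P3→W gives 8>0]
(A,Q,Y): not NE [P1→B gives 6>4; P3→W gives 8>5]
(A,Q,Z): not NE [P3→W gives 8>4]
(A,Q,W): not NE [P1→B gives 9>1]
(A,R,X): not NE [P2→P gives 7>4]
(A,R,Y): not NE [P2→Q gives 9>2; P3→X gives 9>1]
(A,R,Z): not NE [P2→Q gives 9>7; P3→X gives 9>0]
(A,R,W): not NE [P1→B gives 8>7; P2→Q gives 8>2; P3→X gives 9>8]
(B,P,X): not NE [P2→Q gives 9>8; P3→Z gives 11>9]
(B,P,Y): not NE [P2→R gives 8>2; P3→Z gives 11>8]
(B,P,Z): NE
(B,P,W): not NE [P3→Z gives 11>4]
(B,Q,X): not NE [P1→A gives 8>3; P3→Z gives 8>7]
(B,Q,Y): not NE [P3→Z gives 8>2]
(B,Q,Z): not NE [P1→A gives 4>3; P2→P gives 6>5]
(B,Q,W): not NE [P2→R gives 9>0; P3→Z gives 8>7]
(B,R,X): not NE [P1→A gives 7>2; P2→Q gives 9>1; P3→Y gives 9>0]
(B,R,Y): not NE [P1→A gives 5>2]
(B,R,Z): not NE [P2→P gives 6>2; P3→Y gives 9>2]
(B,R,W): not NE [P3→Y gives 9>0]

PSNE = {(B,P,Z)}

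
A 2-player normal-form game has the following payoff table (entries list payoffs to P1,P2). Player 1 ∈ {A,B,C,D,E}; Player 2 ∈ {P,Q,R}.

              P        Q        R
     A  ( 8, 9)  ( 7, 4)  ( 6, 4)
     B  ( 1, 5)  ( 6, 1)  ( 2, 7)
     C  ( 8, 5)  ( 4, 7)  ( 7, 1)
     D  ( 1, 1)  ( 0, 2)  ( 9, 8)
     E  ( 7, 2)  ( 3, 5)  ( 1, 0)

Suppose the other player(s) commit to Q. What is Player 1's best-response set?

u_1(A vs Q) = 7
u_1(B vs Q) = 6
u_1(C vs Q) = 4
u_1(D vs Q) = 0
u_1(E vs Q) = 3
max payoff 7 at {A}

argmax u_1 = {A}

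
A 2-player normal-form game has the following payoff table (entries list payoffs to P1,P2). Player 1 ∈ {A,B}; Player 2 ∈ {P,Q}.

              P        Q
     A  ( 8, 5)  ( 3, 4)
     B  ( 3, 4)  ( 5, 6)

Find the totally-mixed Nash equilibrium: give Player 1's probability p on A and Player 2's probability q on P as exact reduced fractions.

P1 mixes 2/3 on A; P2 mixes 2/7 on P

P1 indiff ⇒ q·8+(1-q)·3 = q·3+(1-q)·5 ⇒ q(5) = (1-q)(2) ⇒ q = 2/7
P2 indiff ⇒ p·5+(1-p)·4 = p·4+(1-p)·6 ⇒ p(1) = (1-p)(2) ⇒ p = 2/3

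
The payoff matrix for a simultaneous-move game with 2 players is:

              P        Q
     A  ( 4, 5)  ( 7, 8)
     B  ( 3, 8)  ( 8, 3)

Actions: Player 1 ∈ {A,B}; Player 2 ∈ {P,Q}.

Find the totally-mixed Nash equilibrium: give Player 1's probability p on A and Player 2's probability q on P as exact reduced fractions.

p=5/8, q=1/2

P1 indiff ⇒ q·4+(1-q)·7 = q·3+(1-q)·8 ⇒ q(1) = (1-q)(1) ⇒ q = 1/2
P2 indiff ⇒ p·5+(1-p)·8 = p·8+(1-p)·3 ⇒ p(-3) = (1-p)(-5) ⇒ p = 5/8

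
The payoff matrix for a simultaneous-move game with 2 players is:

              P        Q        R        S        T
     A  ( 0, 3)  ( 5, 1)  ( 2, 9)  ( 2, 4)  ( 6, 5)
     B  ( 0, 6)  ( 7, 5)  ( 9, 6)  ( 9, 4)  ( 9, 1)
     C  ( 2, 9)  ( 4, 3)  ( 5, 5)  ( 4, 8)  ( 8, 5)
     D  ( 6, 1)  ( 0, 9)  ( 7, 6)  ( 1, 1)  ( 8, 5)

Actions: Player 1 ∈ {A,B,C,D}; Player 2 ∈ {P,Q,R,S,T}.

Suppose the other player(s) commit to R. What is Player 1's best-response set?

argmax u_1 = {B}

u_1(A vs R) = 2
u_1(B vs R) = 9
u_1(C vs R) = 5
u_1(D vs R) = 7
max payoff 9 at {B}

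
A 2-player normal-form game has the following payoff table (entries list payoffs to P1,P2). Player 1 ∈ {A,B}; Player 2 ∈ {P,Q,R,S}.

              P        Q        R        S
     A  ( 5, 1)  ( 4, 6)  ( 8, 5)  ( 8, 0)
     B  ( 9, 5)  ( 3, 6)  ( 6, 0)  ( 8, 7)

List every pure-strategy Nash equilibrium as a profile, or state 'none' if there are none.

NE set: (A,Q), (B,S)

(A,P): not NE [P1→B gives 9>5; P2→Q gives 6>1]
(A,Q): NE
(A,R): not NE [P2→Q gives 6>5]
(A,S): not NE [P2→Q gives 6>0]
(B,P): not NE [P2→S gives 7>5]
(B,Q): not NE [P1→A gives 4>3; P2→S gives 7>6]
(B,R): not NE [P1→A gives 8>6; P2→S gives 7>0]
(B,S): NE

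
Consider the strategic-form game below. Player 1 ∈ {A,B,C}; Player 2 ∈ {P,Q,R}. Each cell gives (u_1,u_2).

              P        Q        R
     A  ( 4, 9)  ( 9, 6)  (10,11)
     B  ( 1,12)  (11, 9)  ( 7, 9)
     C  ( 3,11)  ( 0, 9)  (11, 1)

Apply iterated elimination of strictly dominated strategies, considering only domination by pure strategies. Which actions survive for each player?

IESDS → P1:{A,C} P2:{P,R}

P2 drop Q (P beats it: A:9>6 B:12>9 C:11>9)
P1 drop B (A beats it: P:4>1 R:10>7)
P1→{A,C} P2→{P,R}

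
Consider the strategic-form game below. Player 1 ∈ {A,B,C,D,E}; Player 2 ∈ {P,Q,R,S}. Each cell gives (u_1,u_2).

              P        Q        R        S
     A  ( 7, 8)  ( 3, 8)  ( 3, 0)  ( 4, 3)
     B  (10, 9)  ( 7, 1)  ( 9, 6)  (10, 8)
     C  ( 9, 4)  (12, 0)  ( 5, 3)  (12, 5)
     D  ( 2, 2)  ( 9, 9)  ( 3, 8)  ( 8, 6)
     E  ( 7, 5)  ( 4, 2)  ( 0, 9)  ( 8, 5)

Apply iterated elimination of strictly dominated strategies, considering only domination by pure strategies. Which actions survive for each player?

P1 drop A (B beats it: P:10>7 Q:7>3 R:9>3 S:10>4)
P1 drop D (C beats it: P:9>2 Q:12>9 R:5>3 S:12>8)
P1 drop E (B beats it: P:10>7 Q:7>4 R:9>0 S:10>8)
P2 drop Q (P beats it: B:9>1 C:4>0)
P2 drop R (P beats it: B:9>6 C:4>3)
P1→{B,C} P2→{P,S}

IESDS → P1:{B,C} P2:{P,S}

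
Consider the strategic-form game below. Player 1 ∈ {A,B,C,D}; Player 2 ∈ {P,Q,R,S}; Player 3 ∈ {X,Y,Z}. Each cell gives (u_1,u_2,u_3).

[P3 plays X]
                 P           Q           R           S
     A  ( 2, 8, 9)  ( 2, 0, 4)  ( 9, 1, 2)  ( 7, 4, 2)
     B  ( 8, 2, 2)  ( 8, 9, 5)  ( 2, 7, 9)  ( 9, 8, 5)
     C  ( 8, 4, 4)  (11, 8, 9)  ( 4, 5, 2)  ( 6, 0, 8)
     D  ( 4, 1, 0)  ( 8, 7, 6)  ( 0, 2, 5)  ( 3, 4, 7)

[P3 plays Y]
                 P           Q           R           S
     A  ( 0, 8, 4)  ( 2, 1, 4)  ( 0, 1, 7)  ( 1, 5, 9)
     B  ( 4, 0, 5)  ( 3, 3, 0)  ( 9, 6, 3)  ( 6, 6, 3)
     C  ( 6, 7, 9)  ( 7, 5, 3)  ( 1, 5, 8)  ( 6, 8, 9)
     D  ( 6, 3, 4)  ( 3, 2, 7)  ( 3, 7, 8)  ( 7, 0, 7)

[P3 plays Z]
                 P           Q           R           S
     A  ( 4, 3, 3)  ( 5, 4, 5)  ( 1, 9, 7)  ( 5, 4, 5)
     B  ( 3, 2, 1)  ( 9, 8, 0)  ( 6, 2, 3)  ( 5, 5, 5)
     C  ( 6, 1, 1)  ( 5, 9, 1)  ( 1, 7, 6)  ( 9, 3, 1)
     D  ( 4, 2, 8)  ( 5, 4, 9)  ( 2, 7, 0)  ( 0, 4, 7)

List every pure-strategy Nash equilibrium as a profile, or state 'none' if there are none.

(A,P,X): not NE [P1→C gives 8>2]
(A,P,Y): not NE [P1→D gives 6>0; P3→X gives 9>4]
(A,P,Z): not NE [P1→C gives 6>4; P2→R gives 9>3; P3→X gives 9>3]
(A,Q,X): not NE [P1→C gives 11>2; P2→P gives 8>0; P3→Z gives 5>4]
(A,Q,Y): not NE [P1→C gives 7>2; P2→P gives 8>1; P3→Z gives 5>4]
(A,Q,Z): not NE [P1→B gives 9>5; P2→R gives 9>4]
(A,R,X): not NE [P2→P gives 8>1; P3→Z gives 7>2]
(A,R,Y): not NE [P1→B gives 9>0; P2→P gives 8>1]
(A,R,Z): not NE [P1→B gives 6>1]
(A,S,X): not NE [P1→B gives 9>7; P2→P gives 8>4; P3→Y gives 9>2]
(A,S,Y): not NE [P1→D gives 7>1; P2→P gives 8>5]
(A,S,Z): not NE [P1→C gives 9>5; P2→R gives 9>4; P3→Y gives 9>5]
(B,P,X): not NE [P2→Q gives 9>2; P3→Y gives 5>2]
(B,P,Y): not NE [P1→D gives 6>4; P2→S gives 6>0]
(B,P,Z): not NE [P1→C gives 6>3; P2→Q gives 8>2; P3→Y gives 5>1]
(B,Q,X): not NE [P1→C gives 11>8]
(B,Q,Y): not NE [P1→C gives 7>3; P2→S gives 6>3; P3→X gives 5>0]
(B,Q,Z): not NE [P3→X gives 5>0]
(B,R,X): not NE [P1→A gives 9>2; P2→Q gives 9>7]
(B,R,Y): not NE [P3→X gives 9>3]
(B,R,Z): not NE [P2→Q gives 8>2; P3→X gives 9>3]
(B,S,X): not NE [P2→Q gives 9>8]
(B,S,Y): not NE [P1→D gives 7>6; P3→Z gives 5>3]
(B,S,Z): not NE [P1→C gives 9>5; P2→Q gives 8>5]
(C,P,X): not NE [P2→Q gives 8>4; P3→Y gives 9>4]
(C,P,Y): not NE [P2→S gives 8>7]
(C,P,Z): not NE [P2→Q gives 9>1; P3→Y gives 9>1]
(C,Q,X): NE
(C,Q,Y): not NE [P2→S gives 8>5; P3→X gives 9>3]
(C,Q,Z): not NE [P1→B gives 9>5; P3→X gives 9>1]
(C,R,X): not NE [P1→A gives 9>4; P2→Q gives 8>5; P3→Y gives 8>2]
(C,R,Y): not NE [P1→B gives 9>1; P2→S gives 8>5]
(C,R,Z): not NE [P1→B gives 6>1; P2→Q gives 9>7; P3→Y gives 8>6]
(C,S,X): not NE [P1→B gives 9>6; P2→Q gives 8>0; P3→Y gives 9>8]
(C,S,Y): not NE [P1→D gives 7>6]
(C,S,Z): not NE [P2→Q gives 9>3; P3→Y gives 9>1]
(D,P,X): not NE [P1→C gives 8>4; P2→Q gives 7>1; P3→Z gives 8>0]
(D,P,Y): not NE [P2→R gives 7>3; P3→Z gives 8>4]
(D,P,Z): not NE [P1→C gives 6>4; P2→R gives 7>2]
(D,Q,X): not NE [P1→C gives 11>8; P3→Z gives 9>6]
(D,Q,Y): not NE [P1→C gives 7>3; P2→R gives 7>2; P3→Z gives 9>7]
(D,Q,Z): not NE [P1→B gives 9>5; P2→R gives 7>4]
(D,R,X): not NE [P1→A gives 9>0; P2→Q gives 7>2; P3→Y gives 8>5]
(D,R,Y): not NE [P1→B gives 9>3]
(D,R,Z): not NE [P1→B gives 6>2; P3→Y gives 8>0]
(D,S,X): not NE [P1→B gives 9>3; P2→Q gives 7>4]
(D,S,Y): not NE [P2→R gives 7>0]
(D,S,Z): not NE [P1→C gives 9>0; P2→R gives 7>4]

PSNE = {(C,Q,X)}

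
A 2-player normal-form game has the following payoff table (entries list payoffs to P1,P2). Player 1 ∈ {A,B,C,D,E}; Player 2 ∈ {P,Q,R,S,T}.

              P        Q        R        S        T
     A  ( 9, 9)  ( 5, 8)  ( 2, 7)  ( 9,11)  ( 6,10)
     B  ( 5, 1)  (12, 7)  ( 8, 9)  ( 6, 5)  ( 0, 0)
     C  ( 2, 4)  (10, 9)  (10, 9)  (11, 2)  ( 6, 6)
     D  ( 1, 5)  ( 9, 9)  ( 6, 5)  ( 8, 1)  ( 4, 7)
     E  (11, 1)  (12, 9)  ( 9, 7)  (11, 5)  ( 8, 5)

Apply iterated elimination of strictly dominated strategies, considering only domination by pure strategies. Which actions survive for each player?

P1 drop A (E beats it: P:11>9 Q:12>5 R:9>2 S:11>9 T:8>6)
P1 drop D (C beats it: P:2>1 Q:10>9 R:10>6 S:11>8 T:6>4)
P2 drop P (Q beats it: B:7>1 C:9>4 E:9>1)
P2 drop S (Q beats it: B:7>5 C:9>2 E:9>5)
P2 drop T (Q beats it: B:7>0 C:9>6 E:9>5)
P1→{B,C,E} P2→{Q,R}

IESDS → P1:{B,C,E} P2:{Q,R}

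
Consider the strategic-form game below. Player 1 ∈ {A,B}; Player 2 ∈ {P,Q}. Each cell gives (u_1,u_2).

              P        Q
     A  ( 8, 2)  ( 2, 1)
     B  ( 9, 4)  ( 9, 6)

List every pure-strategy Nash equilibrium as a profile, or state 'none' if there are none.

NE set: (B,Q)

(A,P): not NE [P1→B gives 9>8]
(A,Q): not NE [P1→B gives 9>2; P2→P gives 2>1]
(B,P): not NE [P2→Q gives 6>4]
(B,Q): NE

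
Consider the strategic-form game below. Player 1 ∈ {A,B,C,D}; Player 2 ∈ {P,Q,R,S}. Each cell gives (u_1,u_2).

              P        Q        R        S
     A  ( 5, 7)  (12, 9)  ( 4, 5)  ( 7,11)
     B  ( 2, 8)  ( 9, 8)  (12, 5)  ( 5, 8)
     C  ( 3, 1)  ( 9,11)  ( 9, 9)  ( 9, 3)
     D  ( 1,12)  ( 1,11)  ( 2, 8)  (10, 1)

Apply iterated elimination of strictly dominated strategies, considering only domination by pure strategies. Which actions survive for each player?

P2 drop R (Q beats it: A:9>5 B:8>5 C:11>9 D:11>8)
P1 drop B (A beats it: P:5>2 Q:12>9 S:7>5)
P1→{A,C,D} P2→{P,Q,S}

IESDS → P1:{A,C,D} P2:{P,Q,S}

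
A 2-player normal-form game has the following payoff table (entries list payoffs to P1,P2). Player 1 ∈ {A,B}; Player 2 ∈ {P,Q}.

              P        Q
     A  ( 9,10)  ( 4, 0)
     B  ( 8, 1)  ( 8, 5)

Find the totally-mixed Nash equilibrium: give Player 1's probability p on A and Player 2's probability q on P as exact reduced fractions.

P1 indiff ⇒ q·9+(1-q)·4 = q·8+(1-q)·8 ⇒ q(1) = (1-q)(4) ⇒ q = 4/5
P2 indiff ⇒ p·10+(1-p)·1 = p·0+(1-p)·5 ⇒ p(10) = (1-p)(4) ⇒ p = 2/7

p=2/7, q=4/5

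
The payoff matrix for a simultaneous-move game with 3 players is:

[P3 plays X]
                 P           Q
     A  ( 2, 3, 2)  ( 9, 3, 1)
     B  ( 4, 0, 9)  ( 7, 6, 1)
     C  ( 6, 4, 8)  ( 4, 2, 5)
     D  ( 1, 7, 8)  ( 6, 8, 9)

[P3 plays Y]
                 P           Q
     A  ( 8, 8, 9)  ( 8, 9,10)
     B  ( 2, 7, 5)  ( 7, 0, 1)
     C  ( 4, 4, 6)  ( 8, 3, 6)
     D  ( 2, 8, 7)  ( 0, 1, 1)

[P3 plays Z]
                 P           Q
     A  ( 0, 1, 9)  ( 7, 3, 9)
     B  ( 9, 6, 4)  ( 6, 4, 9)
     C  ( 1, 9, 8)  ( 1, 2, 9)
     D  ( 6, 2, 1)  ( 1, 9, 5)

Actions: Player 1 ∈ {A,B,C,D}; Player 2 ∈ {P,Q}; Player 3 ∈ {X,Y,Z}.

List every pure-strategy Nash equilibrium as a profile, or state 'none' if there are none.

Nash profiles: (A,Q,Y), (C,P,X)

(A,P,X): not NE [P1→C gives 6>2; P3→Z gives 9>2]
(A,P,Y): not NE [P2→Q gives 9>8]
(A,P,Z): not NE [P1→B gives 9>0; P2→Q gives 3>1]
(A,Q,X): not NE [P3→Y gives 10>1]
(A,Q,Y): NE
(A,Q,Z): not NE [P3→Y gives 10>9]
(B,P,X): not NE [P1→C gives 6>4; P2→Q gives 6>0]
(B,P,Y): not NE [P1→A gives 8>2; P3→X gives 9>5]
(B,P,Z): not NE [P3→X gives 9>4]
(B,Q,X): not NE [P1→A gives 9>7; P3→Z gives 9>1]
(B,Q,Y): not NE [P1→C gives 8>7; P2→P gives 7>0; P3→Z gives 9>1]
(B,Q,Z): not NE [P1→A gives 7>6; P2→P gives 6>4]
(C,P,X): NE
(C,P,Y): not NE [P1→A gives 8>4; P3→Z gives 8>6]
(C,P,Z): not NE [P1→B gives 9>1]
(C,Q,X): not NE [P1→A gives 9>4; P2→P gives 4>2; P3→Z gives 9>5]
(C,Q,Y): not NE [P2→P gives 4>3; P3→Z gives 9>6]
(C,Q,Z): not NE [P1→A gives 7>1; P2→P gives 9>2]
(D,P,X): not NE [P1→C gives 6>1; P2→Q gives 8>7]
(D,P,Y): not NE [P1→A gives 8>2; P3→X gives 8>7]
(D,P,Z): not NE [P1→B gives 9>6; P2→Q gives 9>2; P3→X gives 8>1]
(D,Q,X): not NE [P1→A gives 9>6]
(D,Q,Y): not NE [P1→C gives 8>0; P2→P gives 8>1; P3→X gives 9>1]
(D,Q,Z): not NE [P1→A gives 7>1; P3→X gives 9>5]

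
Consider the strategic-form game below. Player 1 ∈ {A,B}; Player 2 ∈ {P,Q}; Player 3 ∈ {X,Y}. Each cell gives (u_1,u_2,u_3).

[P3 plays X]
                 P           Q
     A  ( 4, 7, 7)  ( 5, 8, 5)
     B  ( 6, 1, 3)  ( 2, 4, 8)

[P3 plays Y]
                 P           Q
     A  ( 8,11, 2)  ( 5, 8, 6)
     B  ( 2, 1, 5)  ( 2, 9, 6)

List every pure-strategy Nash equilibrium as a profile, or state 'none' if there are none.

No pure NE.

(A,P,X): not NE [P1→B gives 6>4; P2→Q gives 8>7]
(A,P,Y): not NE [P3→X gives 7>2]
(A,Q,X): not NE [P3→Y gives 6>5]
(A,Q,Y): not NE [P2→P gives 11>8]
(B,P,X): not NE [P2→Q gives 4>1; P3→Y gives 5>3]
(B,P,Y): not NE [P1→A gives 8>2; P2→Q gives 9>1]
(B,Q,X): not NE [P1→A gives 5>2]
(B,Q,Y): not NE [P1→A gives 5>2; P3→X gives 8>6]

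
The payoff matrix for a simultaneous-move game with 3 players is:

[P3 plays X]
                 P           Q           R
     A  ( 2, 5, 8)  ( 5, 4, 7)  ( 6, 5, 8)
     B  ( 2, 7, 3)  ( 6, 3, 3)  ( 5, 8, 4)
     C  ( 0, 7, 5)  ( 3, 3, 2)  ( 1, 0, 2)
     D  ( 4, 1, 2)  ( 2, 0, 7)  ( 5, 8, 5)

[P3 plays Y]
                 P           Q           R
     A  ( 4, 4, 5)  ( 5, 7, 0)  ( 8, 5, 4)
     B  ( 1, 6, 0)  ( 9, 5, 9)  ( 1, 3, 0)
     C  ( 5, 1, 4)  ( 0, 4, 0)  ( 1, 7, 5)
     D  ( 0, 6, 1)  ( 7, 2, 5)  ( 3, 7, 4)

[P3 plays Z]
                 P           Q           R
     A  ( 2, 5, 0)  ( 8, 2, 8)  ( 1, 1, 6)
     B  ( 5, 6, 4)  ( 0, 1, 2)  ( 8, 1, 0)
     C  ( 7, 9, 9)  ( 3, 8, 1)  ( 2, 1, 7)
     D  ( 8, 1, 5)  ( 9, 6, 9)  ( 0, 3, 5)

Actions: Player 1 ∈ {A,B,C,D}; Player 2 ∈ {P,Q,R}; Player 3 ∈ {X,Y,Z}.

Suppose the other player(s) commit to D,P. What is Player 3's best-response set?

BR_3 = {Z}

u_3(X vs D,P) = 2
u_3(Y vs D,P) = 1
u_3(Z vs D,P) = 5
max payoff 5 at {Z}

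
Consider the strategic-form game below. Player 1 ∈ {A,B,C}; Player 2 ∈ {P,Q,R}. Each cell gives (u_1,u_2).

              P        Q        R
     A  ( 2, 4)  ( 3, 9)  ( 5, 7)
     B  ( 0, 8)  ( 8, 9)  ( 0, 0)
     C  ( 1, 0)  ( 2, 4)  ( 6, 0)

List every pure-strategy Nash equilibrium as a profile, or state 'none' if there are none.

(A,P): not NE [P2→Q gives 9>4]
(A,Q): not NE [P1→B gives 8>3]
(A,R): not NE [P1→C gives 6>5; P2→Q gives 9>7]
(B,P): not NE [P1→A gives 2>0; P2→Q gives 9>8]
(B,Q): NE
(B,R): not NE [P1→C gives 6>0; P2→Q gives 9>0]
(C,P): not NE [P1→A gives 2>1; P2→Q gives 4>0]
(C,Q): not NE [P1→B gives 8>2]
(C,R): not NE [P2→Q gives 4>0]

PSNE = {(B,Q)}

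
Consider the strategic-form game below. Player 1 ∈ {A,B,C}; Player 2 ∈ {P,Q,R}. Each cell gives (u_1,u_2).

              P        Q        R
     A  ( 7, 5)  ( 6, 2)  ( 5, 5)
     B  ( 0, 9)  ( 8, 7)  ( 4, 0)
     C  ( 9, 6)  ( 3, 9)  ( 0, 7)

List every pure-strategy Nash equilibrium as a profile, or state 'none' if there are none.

(A,P): not NE [P1→C gives 9>7]
(A,Q): not NE [P1→B gives 8>6; P2→R gives 5>2]
(A,R): NE
(B,P): not NE [P1→C gives 9>0]
(B,Q): not NE [P2→P gives 9>7]
(B,R): not NE [P1→A gives 5>4; P2→P gives 9>0]
(C,P): not NE [P2→Q gives 9>6]
(C,Q): not NE [P1→B gives 8>3]
(C,R): not NE [P1→A gives 5>0; P2→Q gives 9>7]

NE set: (A,R)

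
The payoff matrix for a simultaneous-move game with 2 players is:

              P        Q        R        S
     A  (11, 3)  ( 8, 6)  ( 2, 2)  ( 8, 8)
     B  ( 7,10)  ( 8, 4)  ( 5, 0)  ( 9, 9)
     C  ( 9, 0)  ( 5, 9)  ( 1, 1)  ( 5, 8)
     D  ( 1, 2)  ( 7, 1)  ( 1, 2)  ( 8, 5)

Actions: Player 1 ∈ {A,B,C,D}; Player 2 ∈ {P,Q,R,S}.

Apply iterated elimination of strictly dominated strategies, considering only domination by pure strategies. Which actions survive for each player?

P1 drop C (A beats it: P:11>9 Q:8>5 R:2>1 S:8>5)
P1 drop D (B beats it: P:7>1 Q:8>7 R:5>1 S:9>8)
P2 drop Q (S beats it: A:8>6 B:9>4)
P2 drop R (P beats it: A:3>2 B:10>0)
P1→{A,B} P2→{P,S}

IESDS → P1:{A,B} P2:{P,S}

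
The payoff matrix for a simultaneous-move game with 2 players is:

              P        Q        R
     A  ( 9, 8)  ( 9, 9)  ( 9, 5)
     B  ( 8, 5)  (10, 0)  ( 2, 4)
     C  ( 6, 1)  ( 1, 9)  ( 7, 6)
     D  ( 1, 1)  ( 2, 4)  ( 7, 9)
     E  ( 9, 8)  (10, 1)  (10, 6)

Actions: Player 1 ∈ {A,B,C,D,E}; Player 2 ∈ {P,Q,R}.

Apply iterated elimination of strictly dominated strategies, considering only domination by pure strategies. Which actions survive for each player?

IESDS → P1:{A,B,E} P2:{P,Q}

P1 drop C (A beats it: P:9>6 Q:9>1 R:9>7)
P1 drop D (A beats it: P:9>1 Q:9>2 R:9>7)
P2 drop R (P beats it: A:8>5 B:5>4 E:8>6)
P1→{A,B,E} P2→{P,Q}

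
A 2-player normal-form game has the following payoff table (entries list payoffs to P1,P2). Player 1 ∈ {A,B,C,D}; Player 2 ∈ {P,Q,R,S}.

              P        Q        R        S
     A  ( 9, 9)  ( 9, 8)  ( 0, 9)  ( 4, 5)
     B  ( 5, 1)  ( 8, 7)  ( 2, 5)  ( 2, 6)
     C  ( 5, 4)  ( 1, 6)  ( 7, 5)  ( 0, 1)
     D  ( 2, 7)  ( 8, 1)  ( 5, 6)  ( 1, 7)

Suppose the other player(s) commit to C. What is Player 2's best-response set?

argmax u_2 = {Q}

u_2(P vs C) = 4
u_2(Q vs C) = 6
u_2(R vs C) = 5
u_2(S vs C) = 1
max payoff 6 at {Q}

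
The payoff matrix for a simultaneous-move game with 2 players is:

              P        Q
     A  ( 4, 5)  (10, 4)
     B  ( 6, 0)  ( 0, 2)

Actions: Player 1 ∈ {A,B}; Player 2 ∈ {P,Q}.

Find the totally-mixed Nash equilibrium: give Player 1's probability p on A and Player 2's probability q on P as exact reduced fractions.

P1 indiff ⇒ q·4+(1-q)·10 = q·6+(1-q)·0 ⇒ q(-2) = (1-q)(-10) ⇒ q = 5/6
P2 indiff ⇒ p·5+(1-p)·0 = p·4+(1-p)·2 ⇒ p(1) = (1-p)(2) ⇒ p = 2/3

(p,q) = (2/3, 5/6)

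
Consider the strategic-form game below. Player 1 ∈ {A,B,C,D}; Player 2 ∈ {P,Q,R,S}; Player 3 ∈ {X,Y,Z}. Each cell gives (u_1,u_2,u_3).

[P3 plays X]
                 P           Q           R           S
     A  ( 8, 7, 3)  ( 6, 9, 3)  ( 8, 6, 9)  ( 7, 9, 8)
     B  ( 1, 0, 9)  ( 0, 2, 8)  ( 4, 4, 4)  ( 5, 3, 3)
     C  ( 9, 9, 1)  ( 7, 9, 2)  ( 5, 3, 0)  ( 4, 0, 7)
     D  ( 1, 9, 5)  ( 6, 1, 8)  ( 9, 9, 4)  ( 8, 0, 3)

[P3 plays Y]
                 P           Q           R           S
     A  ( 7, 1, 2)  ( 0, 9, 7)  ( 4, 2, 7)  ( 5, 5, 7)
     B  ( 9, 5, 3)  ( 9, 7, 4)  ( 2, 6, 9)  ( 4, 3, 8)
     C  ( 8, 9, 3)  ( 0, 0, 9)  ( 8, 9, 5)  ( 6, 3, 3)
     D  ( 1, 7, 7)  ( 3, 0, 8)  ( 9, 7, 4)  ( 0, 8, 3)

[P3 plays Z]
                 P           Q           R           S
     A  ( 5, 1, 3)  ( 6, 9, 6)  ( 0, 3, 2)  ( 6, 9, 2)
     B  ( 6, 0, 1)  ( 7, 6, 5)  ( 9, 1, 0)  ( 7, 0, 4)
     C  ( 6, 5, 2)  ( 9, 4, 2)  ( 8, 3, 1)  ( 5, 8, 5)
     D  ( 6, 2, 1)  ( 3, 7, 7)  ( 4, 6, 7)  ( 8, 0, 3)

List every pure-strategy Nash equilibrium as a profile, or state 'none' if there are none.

No pure NE.

(A,P,X): not NE [P1→C gives 9>8; P2→S gives 9>7]
(A,P,Y): not NE [P1→B gives 9>7; P2→Q gives 9>1; P3→Z gives 3>2]
(A,P,Z): not NE [P1→D gives 6>5; P2→S gives 9>1]
(A,Q,X): not NE [P1→C gives 7>6; P3→Y gives 7>3]
(A,Q,Y): not NE [P1→B gives 9>0]
(A,Q,Z): not NE [P1→C gives 9>6; P3→Y gives 7>6]
(A,R,X): not NE [P1→D gives 9>8; P2→S gives 9>6]
(A,R,Y): not NE [P1→D gives 9>4; P2→Q gives 9>2; P3→X gives 9>7]
(A,R,Z): not NE [P1→B gives 9>0; P2→S gives 9>3; P3→X gives 9>2]
(A,S,X): not NE [P1→D gives 8>7]
(A,S,Y): not NE [P1→C gives 6>5; P2→Q gives 9>5; P3→X gives 8>7]
(A,S,Z): not NE [P1→D gives 8>6; P3→X gives 8>2]
(B,P,X): not NE [P1→C gives 9>1; P2→R gives 4>0]
(B,P,Y): not NE [P2→Q gives 7>5; P3→X gives 9>3]
(B,P,Z): not NE [P2→Q gives 6>0; P3→X gives 9>1]
(B,Q,X): not NE [P1→C gives 7>0; P2→R gives 4>2]
(B,Q,Y): not NE [P3→X gives 8>4]
(B,Q,Z): not NE [P1→C gives 9>7; P3→X gives 8>5]
(B,R,X): not NE [P1→D gives 9>4; P3→Y gives 9>4]
(B,R,Y): not NE [P1→D gives 9>2; P2→Q gives 7>6]
(B,R,Z): not NE [P2→Q gives 6>1; P3→Y gives 9>0]
(B,S,X): not NE [P1→D gives 8>5; P2→R gives 4>3; P3→Y gives 8>3]
(B,S,Y): not NE [P1→C gives 6>4; P2→Q gives 7>3]
(B,S,Z): not NE [P1→D gives 8>7; P2→Q gives 6>0; P3→Y gives 8>4]
(C,P,X): not NE [P3→Y gives 3>1]
(C,P,Y): not NE [P1→B gives 9>8]
(C,P,Z): not NE [P2→S gives 8>5; P3→Y gives 3>2]
(C,Q,X): not NE [P3→Y gives 9>2]
(C,Q,Y): not NE [P1→B gives 9>0; P2→R gives 9>0]
(C,Q,Z): not NE [P2→S gives 8>4; P3→Y gives 9>2]
(C,R,X): not NE [P1→D gives 9>5; P2→Q gives 9>3; P3→Y gives 5>0]
(C,R,Y): not NE [P1→D gives 9>8]
(C,R,Z): not NE [P1→B gives 9>8; P2→S gives 8>3; P3→Y gives 5>1]
(C,S,X): not NE [P1→D gives 8>4; P2→Q gives 9>0]
(C,S,Y): not NE [P2→R gives 9>3; P3→X gives 7>3]
(C,S,Z): not NE [P1→D gives 8>5; P3→X gives 7>5]
(D,P,X): not NE [P1→C gives 9>1; P3→Y gives 7>5]
(D,P,Y): not NE [P1→B gives 9>1; P2→S gives 8>7]
(D,P,Z): not NE [P2→Q gives 7>2; P3→Y gives 7>1]
(D,Q,X): not NE [P1→C gives 7>6; P2→R gives 9>1]
(D,Q,Y): not NE [P1→B gives 9>3; P2→S gives 8>0]
(D,Q,Z): not NE [P1→C gives 9>3; P3→Y gives 8>7]
(D,R,X): not NE [P3→Z gives 7>4]
(D,R,Y): not NE [P2→S gives 8>7; P3→Z gives 7>4]
(D,R,Z): not NE [P1→B gives 9>4; P2→Q gives 7>6]
(D,S,X): not NE [P2→R gives 9>0]
(D,S,Y): not NE [P1→C gives 6>0]
(D,S,Z): not NE [P2→Q gives 7>0]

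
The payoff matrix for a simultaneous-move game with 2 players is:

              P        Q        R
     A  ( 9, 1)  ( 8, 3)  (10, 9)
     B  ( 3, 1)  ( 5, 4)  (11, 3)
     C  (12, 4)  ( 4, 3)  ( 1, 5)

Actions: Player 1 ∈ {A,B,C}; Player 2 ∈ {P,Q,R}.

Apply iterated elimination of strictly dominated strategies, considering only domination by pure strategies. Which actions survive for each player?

Remaining: P1:{A,B} P2:{Q,R}

P2 drop P (R beats it: A:9>1 B:3>1 C:5>4)
P1 drop C (A beats it: Q:8>4 R:10>1)
P1→{A,B} P2→{Q,R}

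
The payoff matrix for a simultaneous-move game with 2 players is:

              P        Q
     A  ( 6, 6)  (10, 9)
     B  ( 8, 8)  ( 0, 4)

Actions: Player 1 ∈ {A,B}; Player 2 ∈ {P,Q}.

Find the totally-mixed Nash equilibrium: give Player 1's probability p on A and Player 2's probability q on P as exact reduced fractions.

(p,q) = (4/7, 5/6)

P1 indiff ⇒ q·6+(1-q)·10 = q·8+(1-q)·0 ⇒ q(-2) = (1-q)(-10) ⇒ q = 5/6
P2 indiff ⇒ p·6+(1-p)·8 = p·9+(1-p)·4 ⇒ p(-3) = (1-p)(-4) ⇒ p = 4/7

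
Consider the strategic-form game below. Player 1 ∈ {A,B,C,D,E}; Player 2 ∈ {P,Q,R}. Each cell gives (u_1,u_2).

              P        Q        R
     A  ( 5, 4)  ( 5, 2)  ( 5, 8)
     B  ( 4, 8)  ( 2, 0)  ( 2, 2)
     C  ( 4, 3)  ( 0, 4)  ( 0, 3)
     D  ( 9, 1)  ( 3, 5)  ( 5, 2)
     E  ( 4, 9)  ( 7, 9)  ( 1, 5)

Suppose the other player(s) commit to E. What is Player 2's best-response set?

u_2(P vs E) = 9
u_2(Q vs E) = 9
u_2(R vs E) = 5
max payoff 9 at {P,Q}

BR_2 = {P,Q}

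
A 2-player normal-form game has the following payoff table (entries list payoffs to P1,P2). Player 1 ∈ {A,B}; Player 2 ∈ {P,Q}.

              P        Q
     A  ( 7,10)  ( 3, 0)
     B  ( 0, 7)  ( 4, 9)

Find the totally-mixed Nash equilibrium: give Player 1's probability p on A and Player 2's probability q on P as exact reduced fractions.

p=1/6, q=1/8

P1 indiff ⇒ q·7+(1-q)·3 = q·0+(1-q)·4 ⇒ q(7) = (1-q)(1) ⇒ q = 1/8
P2 indiff ⇒ p·10+(1-p)·7 = p·0+(1-p)·9 ⇒ p(10) = (1-p)(2) ⇒ p = 1/6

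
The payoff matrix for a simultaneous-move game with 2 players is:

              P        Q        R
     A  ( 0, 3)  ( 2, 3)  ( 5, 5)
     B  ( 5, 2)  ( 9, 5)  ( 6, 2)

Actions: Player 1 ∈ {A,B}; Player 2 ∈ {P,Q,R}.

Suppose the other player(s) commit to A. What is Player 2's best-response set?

u_2(P vs A) = 3
u_2(Q vs A) = 3
u_2(R vs A) = 5
max payoff 5 at {R}

BR_2 = {R}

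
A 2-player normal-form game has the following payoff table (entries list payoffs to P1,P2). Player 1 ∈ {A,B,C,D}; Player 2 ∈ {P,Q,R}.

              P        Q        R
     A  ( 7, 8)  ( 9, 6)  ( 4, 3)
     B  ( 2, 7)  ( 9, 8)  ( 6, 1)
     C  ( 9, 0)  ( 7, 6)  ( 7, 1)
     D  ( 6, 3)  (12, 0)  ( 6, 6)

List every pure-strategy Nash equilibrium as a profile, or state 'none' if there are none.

No pure NE.

(A,P): not NE [P1→C gives 9>7]
(A,Q): not NE [P1→D gives 12>9; P2→P gives 8>6]
(A,R): not NE [P1→C gives 7>4; P2→P gives 8>3]
(B,P): not NE [P1→C gives 9>2; P2→Q gives 8>7]
(B,Q): not NE [P1→D gives 12>9]
(B,R): not NE [P1→C gives 7>6; P2→Q gives 8>1]
(C,P): not NE [P2→Q gives 6>0]
(C,Q): not NE [P1→D gives 12>7]
(C,R): not NE [P2→Q gives 6>1]
(D,P): not NE [P1→C gives 9>6; P2→R gives 6>3]
(D,Q): not NE [P2→R gives 6>0]
(D,R): not NE [P1→C gives 7>6]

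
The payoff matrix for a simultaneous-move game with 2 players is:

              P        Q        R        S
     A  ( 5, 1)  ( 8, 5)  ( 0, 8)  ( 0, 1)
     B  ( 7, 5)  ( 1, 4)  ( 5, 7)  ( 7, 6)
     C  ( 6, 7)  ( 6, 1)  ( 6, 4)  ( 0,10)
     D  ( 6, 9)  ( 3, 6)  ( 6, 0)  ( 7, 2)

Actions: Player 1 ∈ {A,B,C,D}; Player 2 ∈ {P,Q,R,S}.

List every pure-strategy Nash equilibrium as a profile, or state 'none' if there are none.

(A,P): not NE [P1→B gives 7>5; P2→R gives 8>1]
(A,Q): not NE [P2→R gives 8>5]
(A,R): not NE [P1→D gives 6>0]
(A,S): not NE [P1→D gives 7>0; P2→R gives 8>1]
(B,P): not NE [P2→R gives 7>5]
(B,Q): not NE [P1→A gives 8>1; P2→R gives 7>4]
(B,R): not NE [P1→D gives 6>5]
(B,S): not NE [P2→R gives 7>6]
(C,P): not NE [P1→B gives 7>6; P2→S gives 10>7]
(C,Q): not NE [P1→A gives 8>6; P2→S gives 10>1]
(C,R): not NE [P2→S gives 10>4]
(C,S): not NE [P1→D gives 7>0]
(D,P): not NE [P1→B gives 7>6]
(D,Q): not NE [P1→A gives 8>3; P2→P gives 9>6]
(D,R): not NE [P2→P gives 9>0]
(D,S): not NE [P2→P gives 9>2]

PSNE: ∅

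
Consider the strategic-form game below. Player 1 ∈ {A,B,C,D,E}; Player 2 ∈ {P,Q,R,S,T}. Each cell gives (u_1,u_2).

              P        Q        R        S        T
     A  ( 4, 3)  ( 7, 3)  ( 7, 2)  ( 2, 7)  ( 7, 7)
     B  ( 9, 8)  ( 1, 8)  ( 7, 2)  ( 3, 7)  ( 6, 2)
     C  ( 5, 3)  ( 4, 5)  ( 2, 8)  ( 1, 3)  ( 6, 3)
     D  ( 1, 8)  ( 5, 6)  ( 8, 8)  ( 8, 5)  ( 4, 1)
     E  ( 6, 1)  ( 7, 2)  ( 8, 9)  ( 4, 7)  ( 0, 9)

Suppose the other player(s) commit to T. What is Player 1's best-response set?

BR_1 = {A}

u_1(A vs T) = 7
u_1(B vs T) = 6
u_1(C vs T) = 6
u_1(D vs T) = 4
u_1(E vs T) = 0
max payoff 7 at {A}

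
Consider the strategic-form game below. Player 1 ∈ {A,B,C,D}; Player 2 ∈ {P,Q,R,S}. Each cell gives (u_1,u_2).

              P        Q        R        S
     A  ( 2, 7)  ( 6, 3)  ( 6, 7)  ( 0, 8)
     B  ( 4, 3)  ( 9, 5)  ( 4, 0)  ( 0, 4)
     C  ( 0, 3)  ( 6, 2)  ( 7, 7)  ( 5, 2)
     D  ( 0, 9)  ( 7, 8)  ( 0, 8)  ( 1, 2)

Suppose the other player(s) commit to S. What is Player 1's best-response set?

u_1(A vs S) = 0
u_1(B vs S) = 0
u_1(C vs S) = 5
u_1(D vs S) = 1
max payoff 5 at {C}

argmax u_1 = {C}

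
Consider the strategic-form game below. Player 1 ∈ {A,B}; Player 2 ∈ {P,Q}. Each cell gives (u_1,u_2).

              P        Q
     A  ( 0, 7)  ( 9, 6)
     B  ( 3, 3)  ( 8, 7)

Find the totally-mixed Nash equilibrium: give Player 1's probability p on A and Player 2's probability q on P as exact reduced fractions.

P1 indiff ⇒ q·0+(1-q)·9 = q·3+(1-q)·8 ⇒ q(-3) = (1-q)(-1) ⇒ q = 1/4
P2 indiff ⇒ p·7+(1-p)·3 = p·6+(1-p)·7 ⇒ p(1) = (1-p)(4) ⇒ p = 4/5

P1 mixes 4/5 on A; P2 mixes 1/4 on P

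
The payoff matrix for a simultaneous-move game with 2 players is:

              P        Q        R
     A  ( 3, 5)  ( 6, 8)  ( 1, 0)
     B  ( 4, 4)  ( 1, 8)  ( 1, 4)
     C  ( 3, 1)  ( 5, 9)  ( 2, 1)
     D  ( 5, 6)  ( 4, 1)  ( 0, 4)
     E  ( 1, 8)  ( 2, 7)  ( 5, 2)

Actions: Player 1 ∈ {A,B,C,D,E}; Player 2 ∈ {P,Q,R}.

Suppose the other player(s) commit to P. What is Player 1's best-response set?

u_1(A vs P) = 3
u_1(B vs P) = 4
u_1(C vs P) = 3
u_1(D vs P) = 5
u_1(E vs P) = 1
max payoff 5 at {D}

argmax u_1 = {D}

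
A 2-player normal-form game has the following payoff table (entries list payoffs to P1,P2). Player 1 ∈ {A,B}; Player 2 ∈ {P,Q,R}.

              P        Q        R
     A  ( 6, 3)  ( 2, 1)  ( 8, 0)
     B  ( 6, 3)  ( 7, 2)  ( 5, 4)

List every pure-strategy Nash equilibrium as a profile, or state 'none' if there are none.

(A,P): NE
(A,Q): not NE [P1→B gives 7>2; P2→P gives 3>1]
(A,R): not NE [P2→P gives 3>0]
(B,P): not NE [P2→R gives 4>3]
(B,Q): not NE [P2→R gives 4>2]
(B,R): not NE [P1→A gives 8>5]

PSNE = {(A,P)}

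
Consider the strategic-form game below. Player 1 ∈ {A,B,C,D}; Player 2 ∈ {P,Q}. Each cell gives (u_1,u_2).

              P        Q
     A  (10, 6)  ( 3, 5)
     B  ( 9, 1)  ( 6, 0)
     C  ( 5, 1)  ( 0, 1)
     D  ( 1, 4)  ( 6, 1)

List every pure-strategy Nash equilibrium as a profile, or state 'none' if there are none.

Nash profiles: (A,P)

(A,P): NE
(A,Q): not NE [P1→D gives 6>3; P2→P gives 6>5]
(B,P): not NE [P1→A gives 10>9]
(B,Q): not NE [P2→P gives 1>0]
(C,P): not NE [P1→A gives 10>5]
(C,Q): not NE [P1→D gives 6>0]
(D,P): not NE [P1→A gives 10>1]
(D,Q): not NE [P2→P gives 4>1]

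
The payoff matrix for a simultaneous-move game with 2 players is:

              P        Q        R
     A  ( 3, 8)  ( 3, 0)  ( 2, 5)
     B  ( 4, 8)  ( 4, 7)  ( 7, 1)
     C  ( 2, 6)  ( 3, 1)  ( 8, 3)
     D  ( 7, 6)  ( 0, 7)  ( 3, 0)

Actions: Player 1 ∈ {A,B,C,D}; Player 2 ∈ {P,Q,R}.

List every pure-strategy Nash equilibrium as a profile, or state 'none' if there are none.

(A,P): not NE [P1→D gives 7>3]
(A,Q): not NE [P1→B gives 4>3; P2→P gives 8>0]
(A,R): not NE [P1→C gives 8>2; P2→P gives 8>5]
(B,P): not NE [P1→D gives 7>4]
(B,Q): not NE [P2→P gives 8>7]
(B,R): not NE [P1→C gives 8>7; P2→P gives 8>1]
(C,P): not NE [P1→D gives 7>2]
(C,Q): not NE [P1→B gives 4>3; P2→P gives 6>1]
(C,R): not NE [P2→P gives 6>3]
(D,P): not NE [P2→Q gives 7>6]
(D,Q): not NE [P1→B gives 4>0]
(D,R): not NE [P1→C gives 8>3; P2→Q gives 7>0]

Equilibria: none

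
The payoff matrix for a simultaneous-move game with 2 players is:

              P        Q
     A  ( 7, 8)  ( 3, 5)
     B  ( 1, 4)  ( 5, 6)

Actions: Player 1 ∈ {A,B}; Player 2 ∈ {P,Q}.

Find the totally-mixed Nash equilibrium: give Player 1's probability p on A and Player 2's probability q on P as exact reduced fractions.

P1 mixes 2/5 on A; P2 mixes 1/4 on P

P1 indiff ⇒ q·7+(1-q)·3 = q·1+(1-q)·5 ⇒ q(6) = (1-q)(2) ⇒ q = 1/4
P2 indiff ⇒ p·8+(1-p)·4 = p·5+(1-p)·6 ⇒ p(3) = (1-p)(2) ⇒ p = 2/5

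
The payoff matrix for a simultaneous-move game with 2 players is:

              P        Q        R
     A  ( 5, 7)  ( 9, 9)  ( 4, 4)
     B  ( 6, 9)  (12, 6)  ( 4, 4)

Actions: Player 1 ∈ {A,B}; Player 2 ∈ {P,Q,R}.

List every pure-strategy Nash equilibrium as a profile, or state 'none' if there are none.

(A,P): not NE [P1→B gives 6>5; P2→Q gives 9>7]
(A,Q): not NE [P1→B gives 12>9]
(A,R): not NE [P2→Q gives 9>4]
(B,P): NE
(B,Q): not NE [P2→P gives 9>6]
(B,R): not NE [P2→P gives 9>4]

PSNE = {(B,P)}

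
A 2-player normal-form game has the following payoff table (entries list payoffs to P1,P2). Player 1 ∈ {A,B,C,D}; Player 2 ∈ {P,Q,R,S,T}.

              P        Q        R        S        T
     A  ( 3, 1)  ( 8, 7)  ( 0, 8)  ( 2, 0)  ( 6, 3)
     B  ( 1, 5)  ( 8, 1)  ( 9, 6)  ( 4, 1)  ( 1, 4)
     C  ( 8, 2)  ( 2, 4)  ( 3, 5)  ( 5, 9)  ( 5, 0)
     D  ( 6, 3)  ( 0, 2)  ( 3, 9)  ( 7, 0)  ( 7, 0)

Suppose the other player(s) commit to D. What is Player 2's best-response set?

u_2(P vs D) = 3
u_2(Q vs D) = 2
u_2(R vs D) = 9
u_2(S vs D) = 0
u_2(T vs D) = 0
max payoff 9 at {R}

BR_2 = {R}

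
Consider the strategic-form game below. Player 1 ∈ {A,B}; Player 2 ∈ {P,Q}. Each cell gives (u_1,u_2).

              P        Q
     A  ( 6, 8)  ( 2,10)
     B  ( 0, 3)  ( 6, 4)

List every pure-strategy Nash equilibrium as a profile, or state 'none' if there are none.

NE set: (B,Q)

(A,P): not NE [P2→Q gives 10>8]
(A,Q): not NE [P1→B gives 6>2]
(B,P): not NE [P1→A gives 6>0; P2→Q gives 4>3]
(B,Q): NE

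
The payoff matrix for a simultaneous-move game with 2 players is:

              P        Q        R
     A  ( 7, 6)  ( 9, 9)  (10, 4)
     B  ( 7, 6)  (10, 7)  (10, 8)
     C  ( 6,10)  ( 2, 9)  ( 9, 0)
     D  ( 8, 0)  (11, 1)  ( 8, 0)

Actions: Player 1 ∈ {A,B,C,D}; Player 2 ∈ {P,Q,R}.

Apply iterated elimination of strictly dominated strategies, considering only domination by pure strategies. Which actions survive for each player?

Survivors P1:{A,B,D} P2:{Q,R}

P1 drop C (A beats it: P:7>6 Q:9>2 R:10>9)
P2 drop P (Q beats it: A:9>6 B:7>6 D:1>0)
P1→{A,B,D} P2→{Q,R}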